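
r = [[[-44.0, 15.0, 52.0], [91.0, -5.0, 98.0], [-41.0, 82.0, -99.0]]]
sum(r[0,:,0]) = 6.0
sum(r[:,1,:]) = 184.0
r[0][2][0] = -41.0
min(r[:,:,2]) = -99.0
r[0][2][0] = -41.0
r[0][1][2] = 98.0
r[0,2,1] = 82.0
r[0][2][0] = -41.0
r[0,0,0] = -44.0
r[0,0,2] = 52.0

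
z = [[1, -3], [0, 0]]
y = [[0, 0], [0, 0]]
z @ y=[[0, 0], [0, 0]]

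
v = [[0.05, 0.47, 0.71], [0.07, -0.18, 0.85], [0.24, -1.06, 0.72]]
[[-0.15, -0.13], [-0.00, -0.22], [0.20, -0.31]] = v @ [[-0.03, -0.19], [-0.23, 0.09], [-0.05, -0.23]]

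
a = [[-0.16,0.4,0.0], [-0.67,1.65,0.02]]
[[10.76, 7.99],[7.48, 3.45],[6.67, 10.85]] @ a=[[-7.07, 17.49, 0.16], [-3.51, 8.68, 0.07], [-8.34, 20.57, 0.22]]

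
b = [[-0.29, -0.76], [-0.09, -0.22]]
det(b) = -0.00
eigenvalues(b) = [-0.52, 0.01]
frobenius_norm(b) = 0.85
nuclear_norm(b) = 0.85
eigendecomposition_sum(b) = [[-0.29, -0.75], [-0.09, -0.23]] + [[0.0,-0.01],[-0.0,0.01]]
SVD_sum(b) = [[-0.29,-0.76], [-0.09,-0.22]] + [[0.00, -0.00], [-0.0, 0.00]]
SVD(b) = [[-0.96, -0.28], [-0.28, 0.96]] @ diag([0.8474494299048256, 0.005428052503990258]) @ [[0.36, 0.93], [-0.93, 0.36]]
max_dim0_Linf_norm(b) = 0.76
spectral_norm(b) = 0.85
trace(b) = -0.51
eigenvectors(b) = [[-0.96, 0.93], [-0.29, -0.37]]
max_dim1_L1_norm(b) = 1.05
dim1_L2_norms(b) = [0.81, 0.24]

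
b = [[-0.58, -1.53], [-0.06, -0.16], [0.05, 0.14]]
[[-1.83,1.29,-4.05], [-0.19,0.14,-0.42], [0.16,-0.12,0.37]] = b @ [[2.28, 2.02, 0.54], [0.33, -1.61, 2.44]]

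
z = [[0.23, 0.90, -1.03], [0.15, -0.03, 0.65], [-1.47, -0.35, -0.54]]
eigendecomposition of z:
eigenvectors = [[(-0.59+0j), (0.61+0.04j), 0.61-0.04j], [0.36+0.00j, (-0.47+0.12j), -0.47-0.12j], [(-0.72+0j), (-0.63+0j), -0.63-0.00j]]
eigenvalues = [(-1.57+0j), (0.62+0.15j), (0.62-0.15j)]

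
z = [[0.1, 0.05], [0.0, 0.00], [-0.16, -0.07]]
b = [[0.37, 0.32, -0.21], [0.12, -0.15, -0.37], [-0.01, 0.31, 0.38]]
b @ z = [[0.07, 0.03],[0.07, 0.03],[-0.06, -0.03]]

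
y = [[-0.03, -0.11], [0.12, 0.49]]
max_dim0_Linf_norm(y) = 0.49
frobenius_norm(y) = 0.52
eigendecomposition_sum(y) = [[-0.00, -0.00], [0.0, 0.00]] + [[-0.03, -0.11], [0.12, 0.49]]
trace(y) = 0.46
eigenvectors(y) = [[-0.97, 0.22],[0.24, -0.98]]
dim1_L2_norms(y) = [0.11, 0.5]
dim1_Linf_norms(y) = [0.11, 0.49]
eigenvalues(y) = [-0.0, 0.46]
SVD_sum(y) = [[-0.03, -0.11], [0.12, 0.49]] + [[-0.00, 0.00], [-0.00, 0.0]]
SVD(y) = [[-0.22,0.98], [0.98,0.22]] @ diag([0.5171958898913924, 0.002900255066441073]) @ [[0.24, 0.97], [-0.97, 0.24]]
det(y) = -0.00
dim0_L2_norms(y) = [0.12, 0.5]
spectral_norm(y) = 0.52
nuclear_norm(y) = 0.52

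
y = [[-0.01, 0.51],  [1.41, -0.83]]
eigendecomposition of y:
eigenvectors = [[0.69,-0.35], [0.72,0.94]]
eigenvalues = [0.52, -1.36]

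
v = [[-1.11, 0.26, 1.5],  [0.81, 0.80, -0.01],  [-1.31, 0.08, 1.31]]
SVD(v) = [[-0.69, -0.29, -0.66], [0.20, -0.96, 0.20], [-0.69, 0.01, 0.72]] @ diag([2.6803377413455745, 1.0456600646431549, 0.08297361947616272]) @ [[0.69, -0.03, -0.73], [-0.45, -0.80, -0.39], [-0.57, 0.59, -0.56]]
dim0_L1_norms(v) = [3.23, 1.14, 2.82]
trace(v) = 1.00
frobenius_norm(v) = 2.88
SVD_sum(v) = [[-1.28, 0.05, 1.35], [0.37, -0.01, -0.39], [-1.27, 0.05, 1.35]] + [[0.13, 0.24, 0.12], [0.45, 0.8, 0.39], [-0.00, -0.01, -0.0]] + [[0.03, -0.03, 0.03],  [-0.01, 0.01, -0.01],  [-0.03, 0.04, -0.03]]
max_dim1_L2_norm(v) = 1.88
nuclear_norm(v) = 3.81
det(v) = 0.23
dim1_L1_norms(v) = [2.87, 1.62, 2.7]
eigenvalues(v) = [(0.11+0.53j), (0.11-0.53j), (0.79+0j)]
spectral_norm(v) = 2.68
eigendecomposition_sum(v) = [[-0.56+0.38j, (0.14-0.02j), 0.76-0.14j], [0.62+0.03j, -0.11-0.06j, (-0.63-0.32j)], [-0.70+0.11j, (0.14+0.04j), 0.78+0.21j]] + [[(-0.56-0.38j), 0.14+0.02j, 0.76+0.14j], [(0.62-0.03j), (-0.11+0.06j), (-0.63+0.32j)], [(-0.7-0.11j), 0.14-0.04j, (0.78-0.21j)]] + [[(0.01+0j), (-0.02-0j), -0.02-0.00j], [-0.43-0.00j, (1.03+0j), (1.26+0j)], [(0.08+0j), -0.20-0.00j, (-0.24-0j)]]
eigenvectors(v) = [[-0.53+0.25j, (-0.53-0.25j), -0.02+0.00j], [0.52+0.11j, (0.52-0.11j), 0.98+0.00j], [(-0.61+0j), -0.61-0.00j, (-0.19+0j)]]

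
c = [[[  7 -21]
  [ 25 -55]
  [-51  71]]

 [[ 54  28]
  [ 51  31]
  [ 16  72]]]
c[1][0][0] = 54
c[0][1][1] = -55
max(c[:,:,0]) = 54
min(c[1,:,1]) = 28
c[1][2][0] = 16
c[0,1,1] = -55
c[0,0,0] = 7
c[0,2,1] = 71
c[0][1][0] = 25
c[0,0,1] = -21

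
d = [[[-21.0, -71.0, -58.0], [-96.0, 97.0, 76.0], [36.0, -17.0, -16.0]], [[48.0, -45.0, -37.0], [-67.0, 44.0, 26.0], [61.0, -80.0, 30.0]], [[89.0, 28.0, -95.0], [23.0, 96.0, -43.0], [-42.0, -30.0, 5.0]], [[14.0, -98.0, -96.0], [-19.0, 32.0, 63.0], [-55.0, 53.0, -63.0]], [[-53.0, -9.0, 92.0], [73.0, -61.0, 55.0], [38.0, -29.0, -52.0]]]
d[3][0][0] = 14.0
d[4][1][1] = -61.0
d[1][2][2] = 30.0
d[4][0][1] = -9.0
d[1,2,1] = -80.0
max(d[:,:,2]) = 92.0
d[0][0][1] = -71.0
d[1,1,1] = 44.0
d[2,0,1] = 28.0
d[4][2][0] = 38.0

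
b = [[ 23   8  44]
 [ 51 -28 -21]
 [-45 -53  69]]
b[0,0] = 23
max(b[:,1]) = 8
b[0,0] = 23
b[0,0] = 23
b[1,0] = 51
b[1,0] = 51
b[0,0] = 23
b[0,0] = 23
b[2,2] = 69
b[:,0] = [23, 51, -45]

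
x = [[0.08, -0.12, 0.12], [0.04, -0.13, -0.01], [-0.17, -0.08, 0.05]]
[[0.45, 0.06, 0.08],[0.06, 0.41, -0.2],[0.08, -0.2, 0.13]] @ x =[[0.02, -0.07, 0.06], [0.06, -0.04, -0.01], [-0.02, 0.01, 0.02]]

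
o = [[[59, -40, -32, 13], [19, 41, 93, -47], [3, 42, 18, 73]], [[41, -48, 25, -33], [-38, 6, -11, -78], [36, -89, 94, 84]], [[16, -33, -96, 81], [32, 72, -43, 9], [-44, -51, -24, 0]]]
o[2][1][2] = -43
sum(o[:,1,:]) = 55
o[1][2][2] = 94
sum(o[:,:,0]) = 124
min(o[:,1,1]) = 6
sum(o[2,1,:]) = 70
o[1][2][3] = 84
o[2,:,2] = [-96, -43, -24]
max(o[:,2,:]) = 94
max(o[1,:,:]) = 94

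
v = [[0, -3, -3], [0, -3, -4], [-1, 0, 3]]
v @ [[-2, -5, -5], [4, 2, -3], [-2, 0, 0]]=[[-6, -6, 9], [-4, -6, 9], [-4, 5, 5]]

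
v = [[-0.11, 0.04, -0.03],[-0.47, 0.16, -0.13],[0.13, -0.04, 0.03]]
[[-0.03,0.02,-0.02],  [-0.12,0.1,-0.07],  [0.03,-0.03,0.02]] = v @ [[0.23, -0.06, 0.03], [-0.06, 0.36, -0.13], [0.03, -0.13, 0.3]]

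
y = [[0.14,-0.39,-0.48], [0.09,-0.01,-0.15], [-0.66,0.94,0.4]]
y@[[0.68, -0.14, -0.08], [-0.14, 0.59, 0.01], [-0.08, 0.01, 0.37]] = [[0.19, -0.25, -0.19], [0.07, -0.02, -0.06], [-0.61, 0.65, 0.21]]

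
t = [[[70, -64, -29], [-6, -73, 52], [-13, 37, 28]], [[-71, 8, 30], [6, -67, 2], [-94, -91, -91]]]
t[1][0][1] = 8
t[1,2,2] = -91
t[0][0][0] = 70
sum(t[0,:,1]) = -100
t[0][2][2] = 28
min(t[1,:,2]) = -91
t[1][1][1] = -67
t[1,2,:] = [-94, -91, -91]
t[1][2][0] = -94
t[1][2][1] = -91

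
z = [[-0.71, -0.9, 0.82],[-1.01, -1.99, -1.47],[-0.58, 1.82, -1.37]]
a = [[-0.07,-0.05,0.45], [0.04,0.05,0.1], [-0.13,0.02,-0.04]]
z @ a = [[-0.09, 0.01, -0.44], [0.18, -0.08, -0.59], [0.29, 0.09, -0.02]]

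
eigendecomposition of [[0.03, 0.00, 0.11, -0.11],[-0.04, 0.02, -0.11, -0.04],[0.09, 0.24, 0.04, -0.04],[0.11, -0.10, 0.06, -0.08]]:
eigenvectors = [[(-0.37+0.26j), (-0.37-0.26j), 0.65+0.00j, 0.65-0.00j], [(0.02-0.47j), 0.02+0.47j, 0.03-0.22j, (0.03+0.22j)], [(-0.61+0j), (-0.61-0j), -0.45-0.04j, -0.45+0.04j], [(-0+0.45j), (-0-0.45j), (0.22-0.52j), 0.22+0.52j]]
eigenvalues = [(0.09+0.17j), (0.09-0.17j), (-0.08+0.08j), (-0.08-0.08j)]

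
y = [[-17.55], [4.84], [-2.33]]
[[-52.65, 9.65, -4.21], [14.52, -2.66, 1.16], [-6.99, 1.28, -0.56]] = y @ [[3.00, -0.55, 0.24]]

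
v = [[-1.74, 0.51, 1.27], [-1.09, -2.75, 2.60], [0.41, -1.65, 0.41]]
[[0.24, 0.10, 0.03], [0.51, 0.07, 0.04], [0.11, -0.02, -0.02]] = v @[[-0.08,-0.06,0.10], [-0.06,-0.0,0.07], [0.1,0.0,0.13]]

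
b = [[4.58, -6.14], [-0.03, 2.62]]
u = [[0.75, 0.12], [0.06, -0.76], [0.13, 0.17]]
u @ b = [[3.43, -4.29], [0.3, -2.36], [0.59, -0.35]]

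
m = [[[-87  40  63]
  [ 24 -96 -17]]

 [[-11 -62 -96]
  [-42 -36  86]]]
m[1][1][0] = -42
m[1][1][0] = -42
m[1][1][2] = 86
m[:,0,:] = [[-87, 40, 63], [-11, -62, -96]]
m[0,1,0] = 24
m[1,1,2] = 86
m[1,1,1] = -36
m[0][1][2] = -17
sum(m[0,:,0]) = -63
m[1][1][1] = -36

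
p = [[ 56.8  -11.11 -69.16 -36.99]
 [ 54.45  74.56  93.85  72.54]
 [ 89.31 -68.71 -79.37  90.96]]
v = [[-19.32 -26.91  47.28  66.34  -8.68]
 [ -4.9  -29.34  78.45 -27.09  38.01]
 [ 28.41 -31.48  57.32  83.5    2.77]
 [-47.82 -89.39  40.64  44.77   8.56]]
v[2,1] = -31.48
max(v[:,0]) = 28.41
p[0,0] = 56.8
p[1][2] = 93.85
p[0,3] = -36.99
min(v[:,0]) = -47.82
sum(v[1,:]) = 55.129999999999995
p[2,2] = -79.37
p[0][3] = -36.99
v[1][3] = -27.09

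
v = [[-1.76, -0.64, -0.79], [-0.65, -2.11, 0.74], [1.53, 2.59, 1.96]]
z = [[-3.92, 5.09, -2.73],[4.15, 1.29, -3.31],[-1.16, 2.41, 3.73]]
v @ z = [[5.16, -11.69, 3.98], [-7.07, -4.25, 11.52], [2.48, 15.85, -5.44]]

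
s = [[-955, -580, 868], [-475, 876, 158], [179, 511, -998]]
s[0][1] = -580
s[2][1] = 511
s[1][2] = 158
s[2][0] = 179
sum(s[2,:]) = -308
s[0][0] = -955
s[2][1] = 511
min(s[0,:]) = -955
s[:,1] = [-580, 876, 511]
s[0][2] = 868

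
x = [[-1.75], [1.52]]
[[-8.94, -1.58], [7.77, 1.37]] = x@ [[5.11, 0.9]]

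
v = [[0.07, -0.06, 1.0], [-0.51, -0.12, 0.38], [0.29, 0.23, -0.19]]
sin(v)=[[0.09, -0.05, 0.93], [-0.47, -0.09, 0.33], [0.27, 0.21, -0.15]]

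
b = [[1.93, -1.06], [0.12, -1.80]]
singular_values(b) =[2.52, 1.33]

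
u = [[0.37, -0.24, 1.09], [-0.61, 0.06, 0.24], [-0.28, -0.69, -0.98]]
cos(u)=[[1.00, 0.41, 0.38], [0.14, 0.99, 0.43], [-0.29, -0.36, 0.72]]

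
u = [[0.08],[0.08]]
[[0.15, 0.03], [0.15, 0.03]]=u@ [[1.89, 0.37]]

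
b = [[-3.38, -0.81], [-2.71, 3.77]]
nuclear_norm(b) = 7.97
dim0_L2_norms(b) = [4.33, 3.86]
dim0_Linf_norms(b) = [3.38, 3.77]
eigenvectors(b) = [[-0.94, 0.11], [-0.34, -0.99]]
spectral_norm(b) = 4.95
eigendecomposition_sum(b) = [[-3.53, -0.38], [-1.29, -0.14]] + [[0.15, -0.43], [-1.42, 3.91]]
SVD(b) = [[-0.44, -0.9], [-0.9, 0.44]] @ diag([4.954555732836631, 3.0149423693025486]) @ [[0.79, -0.61], [0.61, 0.79]]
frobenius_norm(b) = 5.80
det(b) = -14.94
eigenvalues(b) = [-3.67, 4.06]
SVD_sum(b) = [[-1.72, 1.33], [-3.52, 2.72]] + [[-1.66, -2.14], [0.81, 1.05]]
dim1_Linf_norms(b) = [3.38, 3.77]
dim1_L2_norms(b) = [3.48, 4.64]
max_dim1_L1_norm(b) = 6.48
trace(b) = 0.39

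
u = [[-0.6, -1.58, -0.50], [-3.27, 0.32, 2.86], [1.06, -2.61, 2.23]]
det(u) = -25.316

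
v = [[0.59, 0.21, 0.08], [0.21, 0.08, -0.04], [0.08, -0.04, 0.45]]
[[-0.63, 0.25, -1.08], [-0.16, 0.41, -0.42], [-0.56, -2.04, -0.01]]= v@[[-1.56,0.58,-2.66], [1.68,1.31,2.07], [-0.81,-4.53,0.63]]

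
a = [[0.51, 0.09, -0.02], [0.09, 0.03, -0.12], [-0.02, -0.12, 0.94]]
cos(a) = [[0.87, -0.02, 0.02],[-0.02, 0.99, 0.05],[0.02, 0.05, 0.58]]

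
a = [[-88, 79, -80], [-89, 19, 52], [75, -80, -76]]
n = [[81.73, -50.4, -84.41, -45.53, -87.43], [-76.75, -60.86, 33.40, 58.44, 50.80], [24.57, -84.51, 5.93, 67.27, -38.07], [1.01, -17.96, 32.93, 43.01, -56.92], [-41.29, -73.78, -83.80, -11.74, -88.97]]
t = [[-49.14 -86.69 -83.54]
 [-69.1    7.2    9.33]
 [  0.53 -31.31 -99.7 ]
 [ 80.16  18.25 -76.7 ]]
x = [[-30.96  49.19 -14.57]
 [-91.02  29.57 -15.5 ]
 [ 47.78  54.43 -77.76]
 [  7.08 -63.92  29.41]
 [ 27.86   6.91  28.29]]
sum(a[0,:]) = -89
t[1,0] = -69.1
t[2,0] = 0.53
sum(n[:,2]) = -95.94999999999999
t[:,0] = [-49.14, -69.1, 0.53, 80.16]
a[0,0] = -88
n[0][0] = 81.73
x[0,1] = 49.19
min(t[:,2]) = -99.7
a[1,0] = -89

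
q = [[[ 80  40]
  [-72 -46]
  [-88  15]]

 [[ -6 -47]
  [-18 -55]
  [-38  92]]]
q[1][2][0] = -38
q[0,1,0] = -72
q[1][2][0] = -38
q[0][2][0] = -88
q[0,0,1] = 40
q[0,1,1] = -46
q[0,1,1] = -46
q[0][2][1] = 15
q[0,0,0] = 80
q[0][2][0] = -88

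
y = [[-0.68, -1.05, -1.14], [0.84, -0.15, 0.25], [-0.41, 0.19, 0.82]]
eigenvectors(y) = [[-0.24+0.62j, -0.24-0.62j, -0.48+0.00j], [0.71+0.00j, (0.71-0j), -0.16+0.00j], [(-0.22+0.07j), (-0.22-0.07j), 0.86+0.00j]]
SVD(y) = [[-0.92, 0.05, 0.38], [0.23, -0.72, 0.65], [0.31, 0.69, 0.66]] @ diag([1.8236433048059217, 0.9977111474338378, 0.45890910115489303]) @ [[0.38, 0.54, 0.75],[-0.92, 0.19, 0.33],[0.04, -0.82, 0.58]]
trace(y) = -0.01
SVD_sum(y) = [[-0.64, -0.92, -1.26], [0.16, 0.23, 0.32], [0.21, 0.30, 0.42]] + [[-0.04,0.01,0.02], [0.67,-0.14,-0.24], [-0.64,0.13,0.23]] + [[0.01, -0.14, 0.10], [0.01, -0.24, 0.17], [0.01, -0.25, 0.17]]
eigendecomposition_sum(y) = [[-0.37+0.26j, -0.45-0.23j, -0.29+0.10j], [(0.41+0.27j), (-0.05+0.54j), 0.22+0.25j], [(-0.15-0.04j), -0.04-0.17j, (-0.09-0.05j)]] + [[(-0.37-0.26j), -0.45+0.23j, -0.29-0.10j], [(0.41-0.27j), (-0.05-0.54j), 0.22-0.25j], [(-0.15+0.04j), -0.04+0.17j, (-0.09+0.05j)]] + [[0.06+0.00j, (-0.15+0j), (-0.56+0j)], [0.02+0.00j, -0.05+0.00j, (-0.19+0j)], [-0.11-0.00j, 0.26-0.00j, 1.00-0.00j]]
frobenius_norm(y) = 2.13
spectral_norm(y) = 1.82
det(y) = 0.83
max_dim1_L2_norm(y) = 1.69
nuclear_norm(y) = 3.28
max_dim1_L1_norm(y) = 2.87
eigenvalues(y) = [(-0.51+0.75j), (-0.51-0.75j), (1.01+0j)]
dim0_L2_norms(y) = [1.16, 1.08, 1.43]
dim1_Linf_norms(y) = [1.14, 0.84, 0.82]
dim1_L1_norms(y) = [2.87, 1.24, 1.42]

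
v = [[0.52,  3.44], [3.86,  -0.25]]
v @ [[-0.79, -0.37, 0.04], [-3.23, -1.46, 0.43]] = [[-11.52,-5.21,1.5], [-2.24,-1.06,0.05]]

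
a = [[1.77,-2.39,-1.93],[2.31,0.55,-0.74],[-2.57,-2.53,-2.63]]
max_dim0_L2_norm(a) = 3.88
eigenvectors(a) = [[-0.15-0.43j,  (-0.15+0.43j),  0.34+0.00j], [(-0.71+0j),  (-0.71-0j),  (-0.02+0j)], [(0.54+0.07j),  0.54-0.07j,  0.94+0.00j]]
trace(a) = -0.31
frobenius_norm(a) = 6.22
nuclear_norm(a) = 9.52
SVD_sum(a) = [[-0.82,  -1.49,  -1.35], [0.3,  0.54,  0.49], [-1.64,  -2.98,  -2.70]] + [[2.55, -0.59, -0.9],[2.07, -0.48, -0.73],[-0.90, 0.21, 0.32]] + [[0.04,  -0.31,  0.32], [-0.06,  0.49,  -0.50], [-0.03,  0.24,  -0.25]]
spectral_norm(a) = 4.92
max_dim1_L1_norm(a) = 7.73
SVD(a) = [[0.44, 0.75, -0.50],[-0.16, 0.61, 0.78],[0.88, -0.26, 0.39]] @ diag([4.918272016288953, 3.698333710731824, 0.9009595650491471]) @ [[-0.38, -0.69, -0.62], [0.92, -0.21, -0.33], [-0.09, 0.7, -0.71]]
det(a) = -16.39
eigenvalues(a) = [(1.59+1.47j), (1.59-1.47j), (-3.49+0j)]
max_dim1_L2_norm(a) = 4.46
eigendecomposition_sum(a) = [[0.99+0.43j, -0.76+0.43j, -0.37-0.15j], [1.15-1.24j, 0.25+1.35j, -0.41+0.47j], [(-1+0.83j), (-0.05-1.05j), (0.36-0.32j)]] + [[(0.99-0.43j), -0.76-0.43j, -0.37+0.15j], [(1.15+1.24j), 0.25-1.35j, -0.41-0.47j], [(-1-0.83j), -0.05+1.05j, 0.36+0.32j]] + [[-0.20-0.00j,(-0.87-0j),-1.19+0.00j], [(0.01+0j),(0.05+0j),0.07-0.00j], [-0.57-0.00j,(-2.43-0j),(-3.34+0j)]]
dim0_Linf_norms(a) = [2.57, 2.53, 2.63]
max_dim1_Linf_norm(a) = 2.63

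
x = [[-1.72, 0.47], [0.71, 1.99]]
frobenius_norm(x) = 2.76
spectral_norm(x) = 2.13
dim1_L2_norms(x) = [1.78, 2.11]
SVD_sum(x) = [[-0.22, -0.38], [1.03, 1.81]] + [[-1.5, 0.85], [-0.32, 0.18]]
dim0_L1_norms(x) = [2.43, 2.46]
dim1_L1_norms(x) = [2.19, 2.7]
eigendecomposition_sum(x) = [[-1.77, 0.22], [0.33, -0.04]] + [[0.05, 0.25], [0.38, 2.03]]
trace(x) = 0.27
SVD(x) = [[-0.21, 0.98], [0.98, 0.21]] @ diag([2.127191410447839, 1.76594357308407]) @ [[0.49, 0.87],[-0.87, 0.49]]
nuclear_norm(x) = 3.89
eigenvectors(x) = [[-0.98,-0.12], [0.18,-0.99]]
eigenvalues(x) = [-1.81, 2.08]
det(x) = -3.76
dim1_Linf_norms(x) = [1.72, 1.99]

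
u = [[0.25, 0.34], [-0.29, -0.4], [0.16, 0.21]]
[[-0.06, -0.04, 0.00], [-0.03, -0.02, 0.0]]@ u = [[-0.0, -0.00], [-0.00, -0.0]]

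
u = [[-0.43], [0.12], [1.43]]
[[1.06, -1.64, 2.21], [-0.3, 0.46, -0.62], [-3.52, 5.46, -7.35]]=u@[[-2.46, 3.82, -5.14]]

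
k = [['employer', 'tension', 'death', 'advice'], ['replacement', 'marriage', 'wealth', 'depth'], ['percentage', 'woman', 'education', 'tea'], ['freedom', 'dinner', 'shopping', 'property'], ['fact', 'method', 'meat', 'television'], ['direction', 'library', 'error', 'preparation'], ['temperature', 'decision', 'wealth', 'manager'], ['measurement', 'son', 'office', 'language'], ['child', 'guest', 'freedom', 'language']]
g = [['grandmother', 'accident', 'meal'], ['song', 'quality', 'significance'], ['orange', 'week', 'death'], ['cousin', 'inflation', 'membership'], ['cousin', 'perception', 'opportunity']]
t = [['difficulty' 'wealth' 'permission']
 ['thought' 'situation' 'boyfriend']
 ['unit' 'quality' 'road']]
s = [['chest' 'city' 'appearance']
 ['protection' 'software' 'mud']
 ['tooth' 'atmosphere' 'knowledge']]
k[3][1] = 'dinner'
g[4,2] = 'opportunity'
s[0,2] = 'appearance'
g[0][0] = 'grandmother'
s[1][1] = 'software'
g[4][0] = 'cousin'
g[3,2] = 'membership'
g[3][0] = 'cousin'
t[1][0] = 'thought'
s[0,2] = 'appearance'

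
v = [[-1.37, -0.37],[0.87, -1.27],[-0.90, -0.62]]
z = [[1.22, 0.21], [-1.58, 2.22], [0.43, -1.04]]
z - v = [[2.59, 0.58],[-2.45, 3.49],[1.33, -0.42]]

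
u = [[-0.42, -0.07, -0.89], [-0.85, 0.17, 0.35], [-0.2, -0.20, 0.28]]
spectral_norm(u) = 1.00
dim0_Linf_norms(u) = [0.85, 0.2, 0.89]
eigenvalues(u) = [(-0.77+0j), (0.4+0.39j), (0.4-0.39j)]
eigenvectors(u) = [[(0.76+0j), (0.23+0.26j), (0.23-0.26j)], [0.59+0.00j, (-0.87+0j), (-0.87-0j)], [(0.26+0j), -0.03-0.34j, (-0.03+0.34j)]]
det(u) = -0.24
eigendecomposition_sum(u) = [[-0.54-0.00j, -0.13-0.00j, -0.41+0.00j], [-0.42-0.00j, (-0.1-0j), -0.32+0.00j], [-0.18-0.00j, (-0.04-0j), -0.14+0.00j]] + [[(0.06+0.06j),(0.03-0.1j),(-0.24+0.03j)],[(-0.22+0.01j),0.13+0.21j,(0.33-0.51j)],[(-0.01-0.08j),(-0.08+0.06j),0.21+0.11j]] + [[0.06-0.06j, (0.03+0.1j), (-0.24-0.03j)], [(-0.22-0.01j), 0.13-0.21j, 0.33+0.51j], [-0.01+0.08j, (-0.08-0.06j), 0.21-0.11j]]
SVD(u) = [[0.97, 0.18, 0.17], [-0.13, 0.95, -0.28], [-0.21, 0.25, 0.95]] @ diag([1.0008120353353236, 0.9703684681202102, 0.24992059940309447]) @ [[-0.26, -0.05, -0.97], [-0.96, 0.10, 0.25], [-0.09, -0.99, 0.07]]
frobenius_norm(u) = 1.42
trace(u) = 0.03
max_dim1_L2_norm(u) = 0.99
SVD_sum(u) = [[-0.25, -0.05, -0.94], [0.03, 0.01, 0.12], [0.05, 0.01, 0.2]] + [[-0.17, 0.02, 0.04], [-0.89, 0.09, 0.23], [-0.23, 0.02, 0.06]] + [[-0.0, -0.04, 0.00], [0.01, 0.07, -0.01], [-0.02, -0.23, 0.02]]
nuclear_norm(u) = 2.22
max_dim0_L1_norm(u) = 1.52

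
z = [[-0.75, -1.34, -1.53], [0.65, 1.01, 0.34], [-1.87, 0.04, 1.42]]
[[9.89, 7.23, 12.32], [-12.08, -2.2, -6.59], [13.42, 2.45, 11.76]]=z@[[-3.37, -4.66, -9.54],[-11.59, 2.33, 1.07],[5.34, -4.48, -4.31]]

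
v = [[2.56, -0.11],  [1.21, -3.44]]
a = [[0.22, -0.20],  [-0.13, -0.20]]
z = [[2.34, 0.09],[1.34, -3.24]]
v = a + z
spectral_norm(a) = 0.30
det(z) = -7.70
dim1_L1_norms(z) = [2.43, 4.58]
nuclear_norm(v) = 6.10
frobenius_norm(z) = 4.22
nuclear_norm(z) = 5.76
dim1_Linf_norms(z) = [2.34, 3.24]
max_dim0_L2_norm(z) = 3.24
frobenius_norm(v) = 4.46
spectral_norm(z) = 3.65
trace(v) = -0.88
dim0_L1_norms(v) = [3.77, 3.55]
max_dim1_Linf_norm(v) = 3.44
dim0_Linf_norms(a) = [0.22, 0.2]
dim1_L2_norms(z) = [2.34, 3.51]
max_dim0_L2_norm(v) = 3.44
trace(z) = -0.90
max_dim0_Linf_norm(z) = 3.24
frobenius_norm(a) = 0.38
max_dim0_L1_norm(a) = 0.4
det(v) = -8.67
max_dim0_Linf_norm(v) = 3.44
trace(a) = 0.02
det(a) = -0.07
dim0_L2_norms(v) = [2.83, 3.44]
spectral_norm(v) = 3.84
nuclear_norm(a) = 0.53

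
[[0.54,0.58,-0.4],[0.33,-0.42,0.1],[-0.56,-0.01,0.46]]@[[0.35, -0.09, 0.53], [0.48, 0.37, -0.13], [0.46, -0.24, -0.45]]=[[0.28, 0.26, 0.39],[-0.04, -0.21, 0.18],[0.01, -0.06, -0.5]]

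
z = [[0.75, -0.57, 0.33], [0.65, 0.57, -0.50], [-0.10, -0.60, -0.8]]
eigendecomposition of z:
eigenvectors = [[(0.71+0j), 0.71-0.00j, -0.07+0.00j], [(0.01-0.67j), (0.01+0.67j), (0.33+0j)], [(0.05+0.24j), (0.05-0.24j), 0.94+0.00j]]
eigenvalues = [(0.76+0.65j), (0.76-0.65j), (-1+0j)]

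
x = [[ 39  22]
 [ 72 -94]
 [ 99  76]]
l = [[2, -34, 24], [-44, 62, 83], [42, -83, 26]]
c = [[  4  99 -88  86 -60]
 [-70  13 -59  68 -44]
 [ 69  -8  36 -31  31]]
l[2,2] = 26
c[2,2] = 36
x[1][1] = -94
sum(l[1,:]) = 101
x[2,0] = 99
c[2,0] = 69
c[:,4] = [-60, -44, 31]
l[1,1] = 62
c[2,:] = [69, -8, 36, -31, 31]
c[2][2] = 36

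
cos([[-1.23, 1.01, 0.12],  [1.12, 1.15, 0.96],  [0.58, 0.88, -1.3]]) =[[-0.09, 0.00, -0.20], [-0.13, -0.24, 0.01], [0.15, -0.13, -0.05]]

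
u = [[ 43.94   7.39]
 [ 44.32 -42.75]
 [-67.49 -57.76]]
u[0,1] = 7.39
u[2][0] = -67.49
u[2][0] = -67.49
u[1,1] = -42.75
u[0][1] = 7.39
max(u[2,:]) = -57.76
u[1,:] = [44.32, -42.75]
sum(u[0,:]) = 51.33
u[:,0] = [43.94, 44.32, -67.49]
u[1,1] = -42.75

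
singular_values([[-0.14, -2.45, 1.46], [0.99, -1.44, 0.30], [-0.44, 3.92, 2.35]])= [5.04, 2.49, 0.91]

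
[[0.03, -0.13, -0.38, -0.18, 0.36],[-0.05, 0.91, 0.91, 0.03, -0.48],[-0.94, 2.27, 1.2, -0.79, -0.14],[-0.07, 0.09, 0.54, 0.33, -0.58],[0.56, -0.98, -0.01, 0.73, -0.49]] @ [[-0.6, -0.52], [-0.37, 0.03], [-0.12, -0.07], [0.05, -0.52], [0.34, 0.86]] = [[0.19,0.41], [-0.58,-0.44], [-0.51,0.76], [-0.24,-0.67], [-0.1,-1.12]]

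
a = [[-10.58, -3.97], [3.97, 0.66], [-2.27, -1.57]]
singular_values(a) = [12.27, 1.02]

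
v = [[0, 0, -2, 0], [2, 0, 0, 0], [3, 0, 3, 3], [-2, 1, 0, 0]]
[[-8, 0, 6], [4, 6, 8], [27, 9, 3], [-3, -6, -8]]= v@[[2, 3, 4], [1, 0, 0], [4, 0, -3], [3, 0, 0]]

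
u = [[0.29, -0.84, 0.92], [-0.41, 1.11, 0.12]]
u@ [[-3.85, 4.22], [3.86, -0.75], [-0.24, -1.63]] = [[-4.58,0.35], [5.83,-2.76]]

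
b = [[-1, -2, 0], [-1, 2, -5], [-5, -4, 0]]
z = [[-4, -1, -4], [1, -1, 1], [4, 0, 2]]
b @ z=[[2, 3, 2], [-14, -1, -4], [16, 9, 16]]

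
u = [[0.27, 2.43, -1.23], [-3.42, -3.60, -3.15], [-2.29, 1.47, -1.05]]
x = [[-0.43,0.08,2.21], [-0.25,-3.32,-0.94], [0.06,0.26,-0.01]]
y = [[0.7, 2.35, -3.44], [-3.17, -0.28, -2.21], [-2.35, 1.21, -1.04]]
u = y + x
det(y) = 21.99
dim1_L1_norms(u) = [3.93, 10.17, 4.81]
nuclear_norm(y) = 9.94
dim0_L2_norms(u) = [4.12, 4.59, 3.54]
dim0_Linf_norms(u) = [3.42, 3.6, 3.15]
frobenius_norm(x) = 4.14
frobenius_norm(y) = 6.40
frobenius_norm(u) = 7.11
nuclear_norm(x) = 5.69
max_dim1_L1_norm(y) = 6.49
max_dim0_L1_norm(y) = 6.69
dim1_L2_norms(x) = [2.25, 3.46, 0.27]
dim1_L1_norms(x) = [2.72, 4.51, 0.33]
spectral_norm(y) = 5.16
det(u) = 27.40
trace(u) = -4.38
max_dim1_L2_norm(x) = 3.46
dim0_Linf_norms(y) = [3.17, 2.35, 3.44]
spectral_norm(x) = 3.56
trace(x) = -3.76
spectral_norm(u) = 6.05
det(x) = 0.17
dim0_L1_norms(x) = [0.74, 3.66, 3.16]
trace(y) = -0.62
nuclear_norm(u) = 10.85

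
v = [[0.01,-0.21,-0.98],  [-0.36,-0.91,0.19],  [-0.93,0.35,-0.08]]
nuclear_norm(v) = 3.00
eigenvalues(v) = [(1+0j), (-0.99+0.11j), (-0.99-0.11j)]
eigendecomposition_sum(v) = [[0.50+0.00j, -0.14+0.00j, -0.48-0.00j], [(-0.14-0j), (0.04+0j), 0.14+0.00j], [-0.48-0.00j, (0.14+0j), (0.46+0j)]] + [[-0.25+0.03j,(-0.03+0.34j),(-0.25-0.07j)], [(-0.11-0.33j),-0.48+0.05j,0.03-0.36j], [-0.23+0.13j,0.11+0.34j,(-0.27+0.03j)]] + [[-0.25-0.03j, (-0.03-0.34j), (-0.25+0.07j)], [(-0.11+0.33j), -0.48-0.05j, (0.03+0.36j)], [-0.23-0.13j, (0.11-0.34j), (-0.27-0.03j)]]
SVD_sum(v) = [[0.27, -0.35, -0.83], [0.02, -0.03, -0.06], [-0.09, 0.12, 0.29]] + [[-0.09, -0.07, 0.00],[-0.67, -0.53, 0.01],[-0.4, -0.32, 0.0]] + [[-0.17, 0.22, -0.15], [0.29, -0.36, 0.24], [-0.43, 0.54, -0.37]]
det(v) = 1.00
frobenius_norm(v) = 1.73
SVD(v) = [[-0.94,0.12,-0.31],[-0.07,0.85,0.52],[0.33,0.51,-0.79]] @ diag([1.0031078445078432, 0.9973154274499978, 0.9956588725346929]) @ [[-0.29, 0.37, 0.88], [-0.78, -0.62, 0.01], [0.55, -0.69, 0.47]]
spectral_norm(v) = 1.00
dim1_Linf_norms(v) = [0.98, 0.91, 0.93]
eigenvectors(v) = [[-0.71+0.00j, (0.1-0.49j), 0.10+0.49j], [(0.2+0j), 0.70+0.00j, 0.70-0.00j], [(0.68+0j), -0.10-0.51j, -0.10+0.51j]]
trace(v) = -0.98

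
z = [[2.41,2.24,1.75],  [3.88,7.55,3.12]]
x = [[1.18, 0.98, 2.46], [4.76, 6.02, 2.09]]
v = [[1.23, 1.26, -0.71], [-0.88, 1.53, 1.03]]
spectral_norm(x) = 8.24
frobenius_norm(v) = 2.79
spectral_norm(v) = 2.05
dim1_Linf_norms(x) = [2.46, 6.02]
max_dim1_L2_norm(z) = 9.04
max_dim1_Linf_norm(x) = 6.02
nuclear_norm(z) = 10.88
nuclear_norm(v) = 3.94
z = x + v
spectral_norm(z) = 9.71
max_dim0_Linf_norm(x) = 6.02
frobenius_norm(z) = 9.78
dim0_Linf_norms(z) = [3.88, 7.55, 3.12]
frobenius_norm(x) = 8.47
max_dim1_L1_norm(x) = 12.87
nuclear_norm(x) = 10.18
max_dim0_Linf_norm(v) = 1.53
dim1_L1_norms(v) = [3.2, 3.44]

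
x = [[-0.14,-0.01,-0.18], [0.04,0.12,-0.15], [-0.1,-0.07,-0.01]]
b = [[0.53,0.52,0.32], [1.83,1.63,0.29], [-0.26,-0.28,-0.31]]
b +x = [[0.39, 0.51, 0.14], [1.87, 1.75, 0.14], [-0.36, -0.35, -0.32]]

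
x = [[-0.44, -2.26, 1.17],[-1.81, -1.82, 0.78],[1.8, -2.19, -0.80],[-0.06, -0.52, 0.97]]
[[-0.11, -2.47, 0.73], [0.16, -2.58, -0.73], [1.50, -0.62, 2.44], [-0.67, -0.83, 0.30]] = x @ [[-0.07, 0.45, 0.89], [-0.41, 0.80, -0.43], [-0.91, -0.4, 0.13]]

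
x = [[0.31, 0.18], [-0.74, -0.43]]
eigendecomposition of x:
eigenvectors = [[0.50, -0.39], [-0.86, 0.92]]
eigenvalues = [0.0, -0.12]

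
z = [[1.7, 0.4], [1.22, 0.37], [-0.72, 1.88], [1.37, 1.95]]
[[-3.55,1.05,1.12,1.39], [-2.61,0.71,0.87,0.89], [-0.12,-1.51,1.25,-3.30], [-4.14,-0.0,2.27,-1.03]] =z@[[-1.90, 0.74, 0.46, 1.13], [-0.79, -0.52, 0.84, -1.32]]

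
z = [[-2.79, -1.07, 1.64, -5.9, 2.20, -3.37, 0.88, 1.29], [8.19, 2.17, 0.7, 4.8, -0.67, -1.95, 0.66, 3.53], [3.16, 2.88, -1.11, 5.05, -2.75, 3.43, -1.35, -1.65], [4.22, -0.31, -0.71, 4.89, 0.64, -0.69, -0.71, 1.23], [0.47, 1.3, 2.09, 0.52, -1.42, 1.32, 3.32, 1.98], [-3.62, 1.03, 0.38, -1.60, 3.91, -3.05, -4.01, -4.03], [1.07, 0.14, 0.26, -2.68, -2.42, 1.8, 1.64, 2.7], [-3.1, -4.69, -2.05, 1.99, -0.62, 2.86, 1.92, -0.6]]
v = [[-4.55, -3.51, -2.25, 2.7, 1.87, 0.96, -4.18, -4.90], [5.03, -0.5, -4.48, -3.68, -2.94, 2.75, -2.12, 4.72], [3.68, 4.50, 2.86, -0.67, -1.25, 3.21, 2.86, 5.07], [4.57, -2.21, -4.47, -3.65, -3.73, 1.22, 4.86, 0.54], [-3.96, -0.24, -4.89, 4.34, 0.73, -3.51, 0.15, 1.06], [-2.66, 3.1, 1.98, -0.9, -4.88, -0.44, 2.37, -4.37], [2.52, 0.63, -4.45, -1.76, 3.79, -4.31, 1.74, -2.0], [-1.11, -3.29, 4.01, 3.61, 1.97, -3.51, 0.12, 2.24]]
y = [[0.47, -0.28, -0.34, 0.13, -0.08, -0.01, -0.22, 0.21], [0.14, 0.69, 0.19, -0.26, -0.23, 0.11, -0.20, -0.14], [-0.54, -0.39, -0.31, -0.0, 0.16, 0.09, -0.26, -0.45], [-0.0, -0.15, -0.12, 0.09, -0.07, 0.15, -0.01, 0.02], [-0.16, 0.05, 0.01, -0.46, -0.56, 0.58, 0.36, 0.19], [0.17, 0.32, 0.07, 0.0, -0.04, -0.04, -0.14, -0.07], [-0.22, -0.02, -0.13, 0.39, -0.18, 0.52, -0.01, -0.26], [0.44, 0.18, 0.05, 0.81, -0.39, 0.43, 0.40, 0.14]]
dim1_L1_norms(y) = [1.74, 1.96, 2.2, 0.61, 2.37, 0.85, 1.73, 2.84]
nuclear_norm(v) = 62.30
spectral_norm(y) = 1.39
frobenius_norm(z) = 21.69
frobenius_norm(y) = 2.32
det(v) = -1201490.22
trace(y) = 0.47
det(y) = 0.00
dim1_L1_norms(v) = [24.92, 26.22, 24.1, 25.25, 18.88, 20.7, 21.2, 19.86]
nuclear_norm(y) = 5.09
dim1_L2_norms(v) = [9.55, 10.11, 9.39, 9.92, 8.51, 8.37, 8.34, 7.9]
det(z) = -1.17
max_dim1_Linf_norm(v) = 5.07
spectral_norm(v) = 16.28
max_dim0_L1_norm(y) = 2.14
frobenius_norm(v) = 25.59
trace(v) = -1.57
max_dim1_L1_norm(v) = 26.22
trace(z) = -0.27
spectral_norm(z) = 15.74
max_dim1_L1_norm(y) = 2.84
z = v @ y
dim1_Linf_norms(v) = [4.9, 5.03, 5.07, 4.86, 4.89, 4.88, 4.45, 4.01]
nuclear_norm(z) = 44.27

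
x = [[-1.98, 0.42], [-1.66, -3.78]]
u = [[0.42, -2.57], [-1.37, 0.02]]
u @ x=[[3.43, 9.89], [2.68, -0.65]]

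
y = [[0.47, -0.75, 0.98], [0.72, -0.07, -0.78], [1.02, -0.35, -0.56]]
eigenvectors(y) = [[-0.14,0.83,-0.48], [0.67,0.19,-0.79], [0.73,0.53,-0.38]]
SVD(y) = [[0.14, 0.96, -0.23], [-0.67, -0.08, -0.74], [-0.73, 0.25, 0.63]] @ diag([1.5892729371945962, 1.3513695185571242, 0.0034576604155596422]) @ [[-0.73, 0.13, 0.67], [0.48, -0.6, 0.64], [0.48, 0.79, 0.38]]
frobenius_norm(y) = 2.09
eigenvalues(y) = [-1.07, 0.92, -0.01]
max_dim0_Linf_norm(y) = 1.02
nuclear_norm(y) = 2.94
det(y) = 0.01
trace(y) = -0.16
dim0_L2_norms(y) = [1.33, 0.83, 1.37]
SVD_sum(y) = [[-0.16,0.03,0.15], [0.77,-0.13,-0.71], [0.85,-0.15,-0.78]] + [[0.63,-0.78,0.83], [-0.05,0.07,-0.07], [0.17,-0.2,0.22]] + [[-0.0, -0.0, -0.0],[-0.00, -0.0, -0.0],[0.00, 0.0, 0.0]]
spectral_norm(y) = 1.59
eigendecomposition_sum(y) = [[-0.12, -0.02, 0.2], [0.59, 0.1, -0.96], [0.64, 0.11, -1.05]] + [[0.59, -0.72, 0.77],[0.13, -0.16, 0.18],[0.38, -0.46, 0.49]] + [[-0.00, -0.01, 0.0], [-0.0, -0.01, 0.01], [-0.00, -0.0, 0.0]]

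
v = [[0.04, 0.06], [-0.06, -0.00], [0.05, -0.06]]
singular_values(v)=[0.09, 0.08]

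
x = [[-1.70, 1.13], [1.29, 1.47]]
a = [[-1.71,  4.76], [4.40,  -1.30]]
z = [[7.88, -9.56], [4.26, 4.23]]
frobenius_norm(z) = 13.77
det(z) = 74.06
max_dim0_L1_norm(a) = 6.11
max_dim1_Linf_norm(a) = 4.76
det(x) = -3.96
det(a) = -18.72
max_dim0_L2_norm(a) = 4.93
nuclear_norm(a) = 9.17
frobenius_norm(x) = 2.83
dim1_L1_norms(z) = [17.44, 8.49]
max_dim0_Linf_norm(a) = 4.76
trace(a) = -3.01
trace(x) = -0.23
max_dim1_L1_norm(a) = 6.47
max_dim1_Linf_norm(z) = 9.56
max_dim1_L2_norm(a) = 5.06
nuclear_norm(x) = 3.99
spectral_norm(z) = 12.41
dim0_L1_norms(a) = [6.11, 6.06]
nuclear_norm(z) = 18.38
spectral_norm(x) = 2.13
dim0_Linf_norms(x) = [1.7, 1.47]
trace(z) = 12.11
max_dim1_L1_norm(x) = 2.83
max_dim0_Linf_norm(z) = 9.56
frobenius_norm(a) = 6.83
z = x @ a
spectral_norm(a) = 6.10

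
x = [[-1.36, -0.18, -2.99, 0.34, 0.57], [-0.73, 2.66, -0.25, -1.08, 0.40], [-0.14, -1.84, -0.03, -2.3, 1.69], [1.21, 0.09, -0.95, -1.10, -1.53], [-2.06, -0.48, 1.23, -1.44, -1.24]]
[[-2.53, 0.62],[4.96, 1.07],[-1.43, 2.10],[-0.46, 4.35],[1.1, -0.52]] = x @ [[-0.16, 0.97], [1.64, 0.09], [0.79, -0.91], [-0.56, -1.40], [0.18, -0.5]]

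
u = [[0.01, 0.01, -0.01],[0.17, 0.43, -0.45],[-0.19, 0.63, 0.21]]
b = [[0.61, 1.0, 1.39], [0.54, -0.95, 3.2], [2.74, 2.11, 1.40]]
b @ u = [[-0.09, 1.31, -0.16],[-0.76, 1.61, 1.09],[0.12, 1.82, -0.68]]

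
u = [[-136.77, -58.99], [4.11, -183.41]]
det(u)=25327.435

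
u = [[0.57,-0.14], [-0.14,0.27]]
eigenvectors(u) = [[0.93,0.37], [-0.37,0.93]]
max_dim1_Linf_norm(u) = 0.57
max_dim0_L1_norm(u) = 0.71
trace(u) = 0.84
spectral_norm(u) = 0.63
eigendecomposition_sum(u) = [[0.54,-0.21], [-0.21,0.08]] + [[0.03, 0.07], [0.07, 0.19]]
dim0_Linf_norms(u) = [0.57, 0.27]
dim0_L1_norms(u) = [0.71, 0.41]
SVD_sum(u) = [[0.54, -0.21], [-0.21, 0.08]] + [[0.03, 0.07], [0.07, 0.19]]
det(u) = 0.13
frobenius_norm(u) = 0.66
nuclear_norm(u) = 0.84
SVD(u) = [[-0.93, 0.37], [0.37, 0.93]] @ diag([0.625182845286832, 0.21481715471316812]) @ [[-0.93,0.37], [0.37,0.93]]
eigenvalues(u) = [0.63, 0.21]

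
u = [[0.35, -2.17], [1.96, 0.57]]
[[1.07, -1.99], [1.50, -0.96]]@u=[[-3.53, -3.46],[-1.36, -3.80]]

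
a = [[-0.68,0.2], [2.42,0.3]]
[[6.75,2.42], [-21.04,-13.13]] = a @ [[-9.06,-4.87],[2.96,-4.48]]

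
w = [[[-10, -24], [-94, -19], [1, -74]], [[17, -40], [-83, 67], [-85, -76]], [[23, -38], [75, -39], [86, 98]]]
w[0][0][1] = -24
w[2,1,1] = -39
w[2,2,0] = 86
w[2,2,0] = 86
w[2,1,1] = -39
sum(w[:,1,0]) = -102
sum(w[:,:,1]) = -145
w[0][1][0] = -94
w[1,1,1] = 67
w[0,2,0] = 1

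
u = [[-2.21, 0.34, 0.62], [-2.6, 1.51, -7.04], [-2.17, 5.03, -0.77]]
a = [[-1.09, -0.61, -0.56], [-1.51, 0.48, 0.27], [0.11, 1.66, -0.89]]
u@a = [[1.96, 2.54, 0.78], [-0.22, -9.38, 8.13], [-5.31, 2.46, 3.26]]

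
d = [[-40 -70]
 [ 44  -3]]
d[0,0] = -40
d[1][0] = 44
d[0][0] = -40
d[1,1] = -3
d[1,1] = -3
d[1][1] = -3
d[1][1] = -3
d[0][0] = -40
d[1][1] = -3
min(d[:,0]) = -40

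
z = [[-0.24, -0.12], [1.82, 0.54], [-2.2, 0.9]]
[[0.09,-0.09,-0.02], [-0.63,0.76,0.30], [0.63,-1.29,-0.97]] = z @ [[-0.32, 0.49, 0.28], [-0.08, -0.24, -0.39]]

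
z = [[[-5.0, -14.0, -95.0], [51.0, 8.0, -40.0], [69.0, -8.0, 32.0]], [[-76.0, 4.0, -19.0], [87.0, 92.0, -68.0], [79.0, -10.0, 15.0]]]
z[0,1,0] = 51.0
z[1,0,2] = -19.0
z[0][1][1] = 8.0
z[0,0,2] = -95.0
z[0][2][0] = 69.0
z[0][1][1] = 8.0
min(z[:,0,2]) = -95.0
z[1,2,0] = 79.0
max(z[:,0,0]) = -5.0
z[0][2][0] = 69.0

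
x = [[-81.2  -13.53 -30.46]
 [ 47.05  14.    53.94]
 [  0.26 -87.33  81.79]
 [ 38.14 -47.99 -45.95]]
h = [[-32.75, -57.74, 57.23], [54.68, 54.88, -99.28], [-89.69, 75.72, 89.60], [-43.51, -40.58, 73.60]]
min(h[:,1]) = -57.74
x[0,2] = -30.46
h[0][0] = -32.75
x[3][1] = -47.99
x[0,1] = -13.53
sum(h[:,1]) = 32.28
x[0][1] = -13.53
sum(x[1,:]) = 114.99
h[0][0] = -32.75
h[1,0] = 54.68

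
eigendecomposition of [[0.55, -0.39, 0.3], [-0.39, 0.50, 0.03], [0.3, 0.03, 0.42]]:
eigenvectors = [[-0.74, 0.66, 0.09], [0.57, 0.55, 0.62], [-0.36, -0.51, 0.78]]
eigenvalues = [0.99, -0.0, 0.48]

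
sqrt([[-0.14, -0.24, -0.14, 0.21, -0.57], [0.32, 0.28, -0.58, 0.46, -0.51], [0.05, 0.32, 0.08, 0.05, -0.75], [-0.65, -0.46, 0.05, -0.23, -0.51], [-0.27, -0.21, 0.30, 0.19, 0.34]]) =[[0.30, -0.08, -0.10, 0.38, -0.37], [0.45, 0.72, -0.38, 0.3, -0.23], [-0.05, 0.24, 0.53, 0.09, -0.52], [-0.61, -0.47, -0.04, 0.53, -0.69], [-0.09, -0.12, 0.20, 0.19, 0.72]]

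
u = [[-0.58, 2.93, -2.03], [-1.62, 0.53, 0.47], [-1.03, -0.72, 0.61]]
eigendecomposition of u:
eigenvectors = [[0.07-0.61j, 0.07+0.61j, (0.55+0j)], [0.64+0.00j, (0.64-0j), (0.46+0j)], [0.35+0.30j, (0.35-0.3j), 0.70+0.00j]]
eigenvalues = [(0.62+1.77j), (0.62-1.77j), (-0.68+0j)]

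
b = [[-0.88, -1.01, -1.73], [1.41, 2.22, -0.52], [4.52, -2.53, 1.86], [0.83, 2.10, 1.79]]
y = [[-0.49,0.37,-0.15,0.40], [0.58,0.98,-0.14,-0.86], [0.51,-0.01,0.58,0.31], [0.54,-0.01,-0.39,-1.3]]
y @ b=[[0.61, 2.54, 1.09],[-0.48, 0.14, -3.31],[2.42, -1.35, 0.76],[-3.33, -2.31, -3.98]]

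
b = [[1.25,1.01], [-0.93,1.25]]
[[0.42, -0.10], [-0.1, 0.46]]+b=[[1.67, 0.91], [-1.03, 1.71]]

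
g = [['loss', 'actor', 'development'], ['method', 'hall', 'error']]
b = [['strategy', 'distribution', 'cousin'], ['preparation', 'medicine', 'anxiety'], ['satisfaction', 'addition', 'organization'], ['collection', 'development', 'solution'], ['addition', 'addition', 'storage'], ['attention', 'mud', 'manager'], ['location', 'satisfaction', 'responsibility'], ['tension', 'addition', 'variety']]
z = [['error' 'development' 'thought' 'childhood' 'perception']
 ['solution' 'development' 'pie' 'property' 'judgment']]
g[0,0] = 'loss'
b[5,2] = 'manager'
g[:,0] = ['loss', 'method']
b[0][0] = 'strategy'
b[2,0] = 'satisfaction'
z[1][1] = 'development'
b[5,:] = ['attention', 'mud', 'manager']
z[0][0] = 'error'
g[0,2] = 'development'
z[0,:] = ['error', 'development', 'thought', 'childhood', 'perception']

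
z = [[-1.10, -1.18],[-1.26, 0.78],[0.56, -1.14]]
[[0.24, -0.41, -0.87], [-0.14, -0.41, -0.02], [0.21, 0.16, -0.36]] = z @ [[-0.01, 0.34, 0.3], [-0.19, 0.03, 0.46]]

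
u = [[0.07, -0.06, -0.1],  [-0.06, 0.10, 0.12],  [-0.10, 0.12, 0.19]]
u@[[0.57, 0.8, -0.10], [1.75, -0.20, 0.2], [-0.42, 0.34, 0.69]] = [[-0.02, 0.03, -0.09], [0.09, -0.03, 0.11], [0.07, -0.04, 0.17]]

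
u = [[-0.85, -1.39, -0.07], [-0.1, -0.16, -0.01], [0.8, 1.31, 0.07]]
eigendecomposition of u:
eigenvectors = [[-0.73+0.00j, -0.15-0.56j, -0.15+0.56j],[-0.08+0.00j, 0.05+0.34j, (0.05-0.34j)],[(0.68+0j), (0.74+0j), (0.74-0j)]]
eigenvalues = [(-0.94+0j), 0j, -0j]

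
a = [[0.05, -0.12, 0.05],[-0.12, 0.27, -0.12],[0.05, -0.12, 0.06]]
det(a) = -0.00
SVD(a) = [[-0.37, -0.36, 0.86], [0.85, 0.25, 0.47], [-0.38, 0.9, 0.21]] @ diag([0.3762151377241623, 0.007136835582944488, 0.003351973307106888]) @ [[-0.37, 0.85, -0.38], [-0.36, 0.25, 0.9], [-0.86, -0.47, -0.21]]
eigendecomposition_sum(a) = [[0.05,-0.12,0.05],[-0.12,0.27,-0.12],[0.05,-0.12,0.05]] + [[-0.00, -0.0, -0.0], [-0.00, -0.00, -0.0], [-0.00, -0.00, -0.0]] + [[0.0, -0.00, -0.00],[-0.00, 0.00, 0.0],[-0.0, 0.00, 0.01]]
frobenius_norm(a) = 0.38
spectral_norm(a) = 0.38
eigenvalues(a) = [0.38, -0.0, 0.01]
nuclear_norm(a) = 0.39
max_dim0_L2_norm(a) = 0.32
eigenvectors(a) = [[-0.37,0.86,-0.36], [0.85,0.47,0.25], [-0.38,0.21,0.90]]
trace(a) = 0.38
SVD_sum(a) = [[0.05, -0.12, 0.05], [-0.12, 0.27, -0.12], [0.05, -0.12, 0.05]] + [[0.0, -0.0, -0.00], [-0.00, 0.00, 0.00], [-0.00, 0.00, 0.01]] + [[-0.0, -0.0, -0.0], [-0.00, -0.00, -0.0], [-0.0, -0.00, -0.0]]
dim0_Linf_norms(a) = [0.12, 0.27, 0.12]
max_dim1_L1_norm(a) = 0.51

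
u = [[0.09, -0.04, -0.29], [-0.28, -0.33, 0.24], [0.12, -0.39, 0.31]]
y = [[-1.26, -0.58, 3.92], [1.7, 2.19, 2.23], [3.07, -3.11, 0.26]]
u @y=[[-1.07, 0.76, 0.19], [0.53, -1.31, -1.77], [0.14, -1.89, -0.32]]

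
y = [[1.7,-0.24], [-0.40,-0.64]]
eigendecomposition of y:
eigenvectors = [[0.99, 0.1], [-0.17, 0.99]]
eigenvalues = [1.74, -0.68]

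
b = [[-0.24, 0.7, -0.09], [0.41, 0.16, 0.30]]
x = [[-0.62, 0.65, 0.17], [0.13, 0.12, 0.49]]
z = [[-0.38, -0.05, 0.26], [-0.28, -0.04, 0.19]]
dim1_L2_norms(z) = [0.46, 0.34]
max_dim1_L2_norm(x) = 0.91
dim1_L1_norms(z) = [0.69, 0.51]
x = b + z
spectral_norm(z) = 0.57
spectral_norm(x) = 0.92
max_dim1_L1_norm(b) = 1.03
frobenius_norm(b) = 0.92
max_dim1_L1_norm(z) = 0.69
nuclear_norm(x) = 1.43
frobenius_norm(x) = 1.05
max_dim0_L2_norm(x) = 0.66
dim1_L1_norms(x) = [1.44, 0.74]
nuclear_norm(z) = 0.58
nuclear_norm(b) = 1.28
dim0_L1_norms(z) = [0.66, 0.09, 0.45]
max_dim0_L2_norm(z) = 0.47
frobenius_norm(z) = 0.57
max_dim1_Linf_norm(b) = 0.7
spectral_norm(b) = 0.75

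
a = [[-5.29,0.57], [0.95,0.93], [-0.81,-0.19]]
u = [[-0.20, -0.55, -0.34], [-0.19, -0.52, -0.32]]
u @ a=[[0.81, -0.56], [0.77, -0.53]]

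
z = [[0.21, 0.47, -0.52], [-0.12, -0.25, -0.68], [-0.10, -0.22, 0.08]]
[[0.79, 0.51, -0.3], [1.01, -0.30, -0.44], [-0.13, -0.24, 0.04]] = z@[[0.13, -0.49, -0.92], [-0.03, 1.34, 0.47], [-1.5, 0.03, 0.63]]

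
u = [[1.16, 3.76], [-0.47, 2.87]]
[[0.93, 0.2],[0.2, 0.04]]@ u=[[0.98, 4.07], [0.21, 0.87]]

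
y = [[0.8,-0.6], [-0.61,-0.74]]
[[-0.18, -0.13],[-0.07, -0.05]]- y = [[-0.98,0.47], [0.54,0.69]]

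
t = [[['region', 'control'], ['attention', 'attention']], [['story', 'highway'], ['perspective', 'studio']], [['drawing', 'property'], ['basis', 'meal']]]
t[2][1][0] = 'basis'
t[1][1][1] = 'studio'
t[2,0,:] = ['drawing', 'property']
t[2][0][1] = 'property'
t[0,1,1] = 'attention'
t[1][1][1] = 'studio'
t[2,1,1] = 'meal'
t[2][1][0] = 'basis'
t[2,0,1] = 'property'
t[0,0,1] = 'control'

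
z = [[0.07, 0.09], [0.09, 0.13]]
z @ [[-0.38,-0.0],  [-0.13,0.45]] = [[-0.04, 0.04], [-0.05, 0.06]]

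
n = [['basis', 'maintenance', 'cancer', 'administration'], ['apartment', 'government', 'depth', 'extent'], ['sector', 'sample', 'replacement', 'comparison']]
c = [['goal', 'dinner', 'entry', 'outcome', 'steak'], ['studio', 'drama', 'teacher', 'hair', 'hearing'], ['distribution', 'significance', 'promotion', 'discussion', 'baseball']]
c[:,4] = ['steak', 'hearing', 'baseball']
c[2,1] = 'significance'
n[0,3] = 'administration'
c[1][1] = 'drama'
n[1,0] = 'apartment'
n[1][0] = 'apartment'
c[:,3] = ['outcome', 'hair', 'discussion']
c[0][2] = 'entry'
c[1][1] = 'drama'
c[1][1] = 'drama'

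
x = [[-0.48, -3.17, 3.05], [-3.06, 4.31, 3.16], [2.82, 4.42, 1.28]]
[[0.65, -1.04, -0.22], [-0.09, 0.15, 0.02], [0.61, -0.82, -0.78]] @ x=[[2.25, -7.52, -1.59], [-0.36, 1.02, 0.23], [0.02, -8.92, -1.73]]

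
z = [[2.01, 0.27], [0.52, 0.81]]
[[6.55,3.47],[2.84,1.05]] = z @ [[3.05, 1.70], [1.55, 0.21]]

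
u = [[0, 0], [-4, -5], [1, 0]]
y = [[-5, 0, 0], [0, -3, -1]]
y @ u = [[0, 0], [11, 15]]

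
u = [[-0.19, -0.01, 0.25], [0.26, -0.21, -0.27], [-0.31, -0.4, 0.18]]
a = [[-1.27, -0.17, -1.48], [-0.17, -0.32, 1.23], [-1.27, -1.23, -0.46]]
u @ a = [[-0.07, -0.27, 0.15], [0.05, 0.36, -0.52], [0.23, -0.04, -0.12]]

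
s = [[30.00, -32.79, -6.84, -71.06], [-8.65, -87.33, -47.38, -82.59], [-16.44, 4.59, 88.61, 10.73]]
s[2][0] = -16.44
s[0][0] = 30.0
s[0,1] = -32.79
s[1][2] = -47.38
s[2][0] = -16.44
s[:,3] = [-71.06, -82.59, 10.73]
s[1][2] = -47.38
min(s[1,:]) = -87.33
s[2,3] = 10.73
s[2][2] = 88.61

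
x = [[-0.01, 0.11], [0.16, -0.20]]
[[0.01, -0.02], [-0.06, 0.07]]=x @ [[-0.3, 0.19], [0.04, -0.21]]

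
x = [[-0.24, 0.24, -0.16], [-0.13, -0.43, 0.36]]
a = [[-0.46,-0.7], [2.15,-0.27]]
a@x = [[0.2, 0.19, -0.18], [-0.48, 0.63, -0.44]]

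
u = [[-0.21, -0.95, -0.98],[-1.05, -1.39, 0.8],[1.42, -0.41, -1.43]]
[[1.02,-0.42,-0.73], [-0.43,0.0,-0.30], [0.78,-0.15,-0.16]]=u@[[-0.45, 0.26, 0.43], [0.07, 0.01, 0.17], [-1.01, 0.36, 0.49]]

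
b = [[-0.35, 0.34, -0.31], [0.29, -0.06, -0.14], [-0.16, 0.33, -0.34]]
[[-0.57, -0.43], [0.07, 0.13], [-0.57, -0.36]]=b @ [[-0.05, 0.29], [-1.63, -0.91], [0.11, 0.05]]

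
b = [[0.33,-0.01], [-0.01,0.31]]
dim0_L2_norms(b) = [0.33, 0.31]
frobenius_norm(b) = 0.45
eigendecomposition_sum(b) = [[0.29,  -0.12], [-0.12,  0.05]] + [[0.04, 0.11],[0.11, 0.26]]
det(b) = 0.10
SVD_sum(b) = [[0.29, -0.12], [-0.12, 0.05]] + [[0.04,0.11], [0.11,0.26]]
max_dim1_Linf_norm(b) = 0.33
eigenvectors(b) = [[0.92, 0.38], [-0.38, 0.92]]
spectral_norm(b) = 0.33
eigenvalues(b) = [0.33, 0.31]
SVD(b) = [[-0.92, 0.38], [0.38, 0.92]] @ diag([0.33414213562373096, 0.305857864376269]) @ [[-0.92, 0.38], [0.38, 0.92]]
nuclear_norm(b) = 0.64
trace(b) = 0.64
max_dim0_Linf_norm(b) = 0.33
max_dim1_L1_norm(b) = 0.34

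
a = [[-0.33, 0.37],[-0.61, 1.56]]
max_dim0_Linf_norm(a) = 1.56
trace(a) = 1.23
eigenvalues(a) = [-0.2, 1.43]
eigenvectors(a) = [[-0.94, -0.21], [-0.33, -0.98]]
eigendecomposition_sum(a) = [[-0.22, 0.05], [-0.08, 0.02]] + [[-0.11, 0.32], [-0.53, 1.54]]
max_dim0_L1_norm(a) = 1.93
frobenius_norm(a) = 1.75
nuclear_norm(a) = 1.91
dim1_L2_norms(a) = [0.5, 1.68]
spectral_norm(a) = 1.74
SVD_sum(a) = [[-0.18, 0.43], [-0.65, 1.54]] + [[-0.15, -0.06], [0.04, 0.02]]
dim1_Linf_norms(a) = [0.37, 1.56]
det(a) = -0.29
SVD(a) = [[-0.27, -0.96], [-0.96, 0.27]] @ diag([1.738925020547496, 0.16625213656939483]) @ [[0.39, -0.92], [0.92, 0.39]]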